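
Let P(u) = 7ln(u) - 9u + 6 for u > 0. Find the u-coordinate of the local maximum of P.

7/9

P'(u) = 7/u − 9 = 0 gives u = 7/9.
P''(u) = -7/u², which is negative for u > 0, so this is a local maximum.
P(7/9) = 7·ln(7/9) - 7 + 6 ≈ -2.7592.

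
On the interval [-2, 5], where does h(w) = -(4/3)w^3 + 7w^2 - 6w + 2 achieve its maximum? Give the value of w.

Differentiating, h'(w) = -4w^2 + 14w - 6; which vanishes at w = 1/2 and w = 3.
Compare values at every candidate in [-2, 5]: h(-2) = 158/3; h(1/2) = 7/12; h(3) = 11; h(5) = -59/3.
Hence the absolute maximum is 158/3 at w = -2.

-2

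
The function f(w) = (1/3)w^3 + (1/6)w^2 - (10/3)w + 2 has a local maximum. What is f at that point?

f'(w) = w^2 + (1/3)w - 10/3. Setting f'(w) = 0 gives w ∈ {-2, 5/3}.
f''(w) = 2w + 1/3. f''(-2) = -11/3 < 0 ⇒ local maximum; f''(5/3) = 11/3 > 0 ⇒ local minimum.
The local maximum is f(-2) = 20/3.

20/3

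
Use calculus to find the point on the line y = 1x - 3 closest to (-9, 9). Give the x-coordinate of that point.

3/2

Minimize D(x)^2 = (x + 9)^2 + (x - 12)^2.
d/dx[D^2] = 2(x + 9) + 2·1·(x - 12) = 0 ⇒ x = 3/2.
Then y = -3/2 and the distance is √(441/2) ≈ 14.8492.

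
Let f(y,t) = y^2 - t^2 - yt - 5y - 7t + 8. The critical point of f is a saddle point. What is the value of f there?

∂f/∂y = 2y - t - 5 = 0 and ∂f/∂t = -y - 2t - 7 = 0, so (y, t) = (3/5, -19/5).
The Hessian has f_{yy} = 2, f_{tt} = -2, f_{yt} = -1, giving D = -5 < 0, so the point is a saddle point.
f(3/5, -19/5) = 99/5.

99/5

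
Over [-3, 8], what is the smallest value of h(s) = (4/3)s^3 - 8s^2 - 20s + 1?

h'(s) = 4s^2 - 16s - 20, which vanishes at s = -1 and s = 5.
Compare values at every candidate in [-3, 8]: h(-3) = -47; h(-1) = 35/3; h(5) = -397/3; h(8) = 35/3.
Hence the absolute minimum is -397/3 at s = 5.

-397/3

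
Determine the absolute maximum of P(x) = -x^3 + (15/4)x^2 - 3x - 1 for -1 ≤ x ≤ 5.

The derivative is -3x^2 + (15/2)x - 3, which vanishes at x = 1/2 and x = 2.
Compare values at every candidate in [-1, 5]: P(-1) = 27/4, P(1/2) = -27/16, P(2) = 0, P(5) = -189/4.
Hence the absolute maximum is 27/4 at x = -1.

27/4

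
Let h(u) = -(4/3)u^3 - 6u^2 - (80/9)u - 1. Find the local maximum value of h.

271/81

h'(u) = -4u^2 - 12u - 80/9. Setting h'(u) = 0 gives u ∈ {-5/3, -4/3}.
Second-derivative test with h''(u) = -8u - 12: h''(-5/3) = 4/3 > 0 ⇒ local minimum; h''(-4/3) = -4/3 < 0 ⇒ local maximum.
Thus h has its local maximum at u = -4/3, with value 271/81.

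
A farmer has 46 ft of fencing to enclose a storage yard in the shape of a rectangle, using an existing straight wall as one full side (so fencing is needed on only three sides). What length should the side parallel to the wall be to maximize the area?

23

Let the sides perpendicular to the wall have length x and the parallel side y, so 2x + y = 46 and the area is A = xy = x(46 − 2x).
A'(x) = 46 − 4x = 0 gives x = 23/2, and A''(x) = −4 < 0 confirms a maximum.
Then y = 46 − 2·23/2 = 23 and A = 529/2.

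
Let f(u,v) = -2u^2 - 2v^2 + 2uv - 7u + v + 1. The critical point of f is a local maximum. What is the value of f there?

∂f/∂u = -4u + 2v - 7 = 0 and ∂f/∂v = 2u - 4v + 1 = 0, so (u, v) = (-13/6, -5/6).
The Hessian has f_{uu} = -4, f_{vv} = -4, f_{uv} = 2, giving D = 12 > 0 with f_{uu} < 0, so the point is a local maximum.
f(-13/6, -5/6) = 49/6.

49/6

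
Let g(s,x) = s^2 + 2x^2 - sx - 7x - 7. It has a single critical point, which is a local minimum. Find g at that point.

∂g/∂s = 2s - x = 0 and ∂g/∂x = -s + 4x - 7 = 0, so (s, x) = (1, 2).
The Hessian has g_{ss} = 2, g_{xx} = 4, g_{sx} = -1, giving D = 7 > 0 with g_{ss} > 0, so the point is a local minimum.
g(1, 2) = -14.

-14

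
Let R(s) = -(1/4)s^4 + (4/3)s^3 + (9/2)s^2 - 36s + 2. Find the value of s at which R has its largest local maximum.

Critical points: R'(s) = -s^3 + 4s^2 + 9s - 36 vanishes at s = -3, 3, 4.
Since R''(s) = -3s^2 + 8s + 9, we get R''(-3) = -42 < 0 ⇒ local maximum; R''(3) = 6 > 0 ⇒ local minimum; R''(4) = -7 < 0 ⇒ local maximum.
Thus R has its largest local maximum at s = -3, with value 377/4.

-3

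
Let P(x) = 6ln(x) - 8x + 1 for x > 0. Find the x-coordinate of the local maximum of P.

3/4

P'(x) = 6/x − 8 = 0 gives x = 3/4.
P''(x) = -6/x², which is negative for x > 0, so this is a local maximum.
P(3/4) = 6·ln(3/4) - 6 + 1 ≈ -6.7261.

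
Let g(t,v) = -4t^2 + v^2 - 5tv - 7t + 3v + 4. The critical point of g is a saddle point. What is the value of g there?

72/41

∂g/∂t = -8t - 5v - 7 = 0 and ∂g/∂v = -5t + 2v + 3 = 0, so (t, v) = (1/41, -59/41).
The Hessian has g_{tt} = -8, g_{vv} = 2, g_{tv} = -5, giving D = -41 < 0, so the point is a saddle point.
g(1/41, -59/41) = 72/41.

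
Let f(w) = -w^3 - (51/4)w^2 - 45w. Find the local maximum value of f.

775/16

f'(w) = -3w^2 - (51/2)w - 45 = 0 at w = -6, -5/2.
Since f''(w) = -6w - 51/2, we get f''(-6) = 21/2 > 0 ⇒ local minimum; f''(-5/2) = -21/2 < 0 ⇒ local maximum.
So the local maximum value is f(-5/2) = 775/16.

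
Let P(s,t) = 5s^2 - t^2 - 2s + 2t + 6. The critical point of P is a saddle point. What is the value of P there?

∂P/∂s = 10s - 2 = 0 and ∂P/∂t = -2t + 2 = 0, so (s, t) = (1/5, 1).
The Hessian has P_{ss} = 10, P_{tt} = -2, P_{st} = 0, giving D = -20 < 0, so the point is a saddle point.
P(1/5, 1) = 34/5.

34/5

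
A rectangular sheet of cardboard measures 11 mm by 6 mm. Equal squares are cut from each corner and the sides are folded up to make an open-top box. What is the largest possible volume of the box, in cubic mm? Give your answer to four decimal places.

37.1883

With cut size x, the volume is V(x) = x(11 − 2x)(6 − 2x) for 0 < x < 3.
V'(x) = 12x^2 − 68x + 66. Setting V'(x) = 0 gives x ≈ 1.2434 (the root in (0, 3)).
V''(x) = 24x − 68 is negative there, so this is the maximum; V ≈ 37.1883.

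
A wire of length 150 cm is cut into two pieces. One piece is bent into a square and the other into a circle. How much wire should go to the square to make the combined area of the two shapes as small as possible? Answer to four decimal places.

Let x be the length used for the square. Square side x/4; circle radius (150−x)/(2π).
A(x) = (x/4)² + π·((150−x)/(2π))² = x²/16 + (150−x)²/(4π) for 0 ≤ x ≤ 150. A'(x) = x/8 − (150−x)/(2π) = 0 gives x = 4·150/(π+4) ≈ 84.0149.
A'' = 1/8 + 1/(2π) > 0, so this gives the minimum combined area; x ≈ 84.0149 cm to the square.

84.0149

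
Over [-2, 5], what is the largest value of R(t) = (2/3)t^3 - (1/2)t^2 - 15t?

68/3

R'(t) = 2t^2 - t - 15, whose only zero in [-2, 5] is t = 3.
Candidates: R(-2) = 68/3; R(3) = -63/2; R(5) = -25/6.
The maximum over the interval is 68/3, attained at t = -2.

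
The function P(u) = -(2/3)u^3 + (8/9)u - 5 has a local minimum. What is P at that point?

-437/81

P'(u) = -2u^2 + 8/9. Setting P'(u) = 0 gives u ∈ {-2/3, 2/3}.
P''(u) = -4u. P''(-2/3) = 8/3 > 0 ⇒ local minimum; P''(2/3) = -8/3 < 0 ⇒ local maximum.
The local minimum is P(-2/3) = -437/81.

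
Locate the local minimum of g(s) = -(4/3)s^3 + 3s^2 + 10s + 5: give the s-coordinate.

Critical points: g'(s) = -4s^2 + 6s + 10 vanishes at s = -1, 5/2.
Second-derivative test with g''(s) = -8s + 6: g''(-1) = 14 > 0 ⇒ local minimum; g''(5/2) = -14 < 0 ⇒ local maximum.
So the local minimum value is g(-1) = -2/3.

-1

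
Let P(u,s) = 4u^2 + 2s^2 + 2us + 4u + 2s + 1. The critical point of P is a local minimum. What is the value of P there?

∂P/∂u = 8u + 2s + 4 = 0 and ∂P/∂s = 2u + 4s + 2 = 0, so (u, s) = (-3/7, -2/7).
The Hessian has P_{uu} = 8, P_{ss} = 4, P_{us} = 2, giving D = 28 > 0 with P_{uu} > 0, so the point is a local minimum.
P(-3/7, -2/7) = -1/7.

-1/7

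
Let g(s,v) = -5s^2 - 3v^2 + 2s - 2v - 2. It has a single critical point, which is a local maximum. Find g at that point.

∂g/∂s = -10s + 2 = 0 and ∂g/∂v = -6v - 2 = 0, so (s, v) = (1/5, -1/3).
The Hessian has g_{ss} = -10, g_{vv} = -6, g_{sv} = 0, giving D = 60 > 0 with g_{ss} < 0, so the point is a local maximum.
g(1/5, -1/3) = -22/15.

-22/15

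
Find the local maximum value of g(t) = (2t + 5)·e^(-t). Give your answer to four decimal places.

g'(t) = 2·e^(-t) + (2t + 5)·(-1)·e^(-t) = (-2t - 3)·e^(-t). Since e^(-t) > 0, the only critical point is t = -3/2.
g''(-3/2) has the same sign as -2 < 0, so this is a local maximum.
g(-3/2) = (2)·e^(3/2) ≈ 8.9634.

8.9634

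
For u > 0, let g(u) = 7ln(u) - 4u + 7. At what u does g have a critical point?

g'(u) = 7/u − 4 = 0 gives u = 7/4.
g''(u) = -7/u², which is negative for u > 0, so this is a local maximum.
g(7/4) = 7·ln(7/4) - 7 + 7 ≈ 3.9173.

7/4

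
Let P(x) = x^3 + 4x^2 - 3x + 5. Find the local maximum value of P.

Critical points: P'(x) = 3x^2 + 8x - 3 vanishes at x = -3, 1/3.
Since P''(x) = 6x + 8, we get P''(-3) = -10 < 0 ⇒ local maximum; P''(1/3) = 10 > 0 ⇒ local minimum.
So the local maximum value is P(-3) = 23.

23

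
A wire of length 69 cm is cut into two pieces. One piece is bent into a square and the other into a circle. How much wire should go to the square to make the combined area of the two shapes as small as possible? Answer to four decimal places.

38.6468

Let x be the length used for the square. Square side x/4; circle radius (69−x)/(2π).
A(x) = (x/4)² + π·((69−x)/(2π))² = x²/16 + (69−x)²/(4π) for 0 ≤ x ≤ 69. A'(x) = x/8 − (69−x)/(2π) = 0 gives x = 4·69/(π+4) ≈ 38.6468.
A'' = 1/8 + 1/(2π) > 0, so this gives the minimum combined area; x ≈ 38.6468 cm to the square.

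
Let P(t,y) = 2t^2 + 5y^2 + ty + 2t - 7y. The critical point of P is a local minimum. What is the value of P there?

∂P/∂t = 4t + y + 2 = 0 and ∂P/∂y = t + 10y - 7 = 0, so (t, y) = (-9/13, 10/13).
The Hessian has P_{tt} = 4, P_{yy} = 10, P_{ty} = 1, giving D = 39 > 0 with P_{tt} > 0, so the point is a local minimum.
P(-9/13, 10/13) = -44/13.

-44/13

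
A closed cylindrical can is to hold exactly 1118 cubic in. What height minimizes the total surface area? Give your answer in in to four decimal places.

With radius r and height h, πr²h = 1118 so h = 1118/(πr²), and S(r) = 2πr² + 2πrh = 2πr² + 2·1118/r.
S'(r) = 4πr − 2·1118/r² = 0 ⇒ r³ = 1118/(2π), so r ≈ 5.6245 and h = 2r ≈ 11.2491.
S''(r) = 4π + 4·1118/r³ > 0, so this is the minimum; S ≈ 596.3150.

11.2491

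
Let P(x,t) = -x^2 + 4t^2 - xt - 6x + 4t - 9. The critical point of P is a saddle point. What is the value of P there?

∂P/∂x = -2x - t - 6 = 0 and ∂P/∂t = -x + 8t + 4 = 0, so (x, t) = (-44/17, -14/17).
The Hessian has P_{xx} = -2, P_{tt} = 8, P_{xt} = -1, giving D = -17 < 0, so the point is a saddle point.
P(-44/17, -14/17) = -49/17.

-49/17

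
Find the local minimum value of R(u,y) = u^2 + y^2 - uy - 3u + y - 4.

-19/3

∂R/∂u = 2u - y - 3 = 0 and ∂R/∂y = -u + 2y + 1 = 0, so (u, y) = (5/3, 1/3).
The Hessian has R_{uu} = 2, R_{yy} = 2, R_{uy} = -1, giving D = 3 > 0 with R_{uu} > 0, so the point is a local minimum.
R(5/3, 1/3) = -19/3.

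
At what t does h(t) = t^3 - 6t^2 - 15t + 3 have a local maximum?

-1

h'(t) = 3t^2 - 12t - 15. Setting h'(t) = 0 gives t ∈ {-1, 5}.
Second-derivative test with h''(t) = 6t - 12: h''(-1) = -18 < 0 ⇒ local maximum; h''(5) = 18 > 0 ⇒ local minimum.
So the local maximum value is h(-1) = 11.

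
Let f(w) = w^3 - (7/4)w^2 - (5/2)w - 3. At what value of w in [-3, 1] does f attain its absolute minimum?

Differentiating, f'(w) = 3w^2 - (7/2)w - 5/2; whose only zero in [-3, 1] is w = -1/2.
Candidates: f(-3) = -153/4; f(-1/2) = -37/16; f(1) = -25/4.
Hence the absolute minimum is -153/4 at w = -3.

-3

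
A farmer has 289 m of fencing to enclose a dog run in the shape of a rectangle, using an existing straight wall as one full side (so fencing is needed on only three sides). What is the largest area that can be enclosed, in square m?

Let the sides perpendicular to the wall have length x and the parallel side y, so 2x + y = 289 and the area is A = xy = x(289 − 2x).
A'(x) = 289 − 4x = 0 gives x = 289/4, and A''(x) = −4 < 0 confirms a maximum.
Then y = 289 − 2·289/4 = 289/2 and A = 83521/8.

83521/8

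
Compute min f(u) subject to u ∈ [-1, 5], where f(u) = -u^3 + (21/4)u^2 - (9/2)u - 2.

The derivative is -3u^2 + (21/2)u - 9/2, which vanishes at u = 1/2 and u = 3.
Compare values at every candidate in [-1, 5]: f(-1) = 35/4; f(1/2) = -49/16; f(3) = 19/4; f(5) = -73/4.
The minimum over the interval is -73/4, attained at u = 5.

-73/4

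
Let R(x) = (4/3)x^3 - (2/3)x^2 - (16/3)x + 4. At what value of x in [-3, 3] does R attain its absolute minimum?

-3

Differentiating, R'(x) = 4x^2 - (4/3)x - 16/3; which vanishes at x = -1 and x = 4/3.
Evaluating at the critical points and endpoints: R(-3) = -22, R(-1) = 22/3, R(4/3) = -92/81, R(3) = 18.
So the minimum is R(-3) = -22.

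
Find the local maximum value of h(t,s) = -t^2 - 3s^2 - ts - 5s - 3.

-8/11

∂h/∂t = -2t - s = 0 and ∂h/∂s = -t - 6s - 5 = 0, so (t, s) = (5/11, -10/11).
The Hessian has h_{tt} = -2, h_{ss} = -6, h_{ts} = -1, giving D = 11 > 0 with h_{tt} < 0, so the point is a local maximum.
h(5/11, -10/11) = -8/11.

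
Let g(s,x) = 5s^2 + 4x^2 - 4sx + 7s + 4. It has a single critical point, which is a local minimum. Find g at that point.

∂g/∂s = 10s - 4x + 7 = 0 and ∂g/∂x = -4s + 8x = 0, so (s, x) = (-7/8, -7/16).
The Hessian has g_{ss} = 10, g_{xx} = 8, g_{sx} = -4, giving D = 64 > 0 with g_{ss} > 0, so the point is a local minimum.
g(-7/8, -7/16) = 15/16.

15/16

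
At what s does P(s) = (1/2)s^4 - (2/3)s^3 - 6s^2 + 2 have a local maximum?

0

Critical points: P'(s) = 2s^3 - 2s^2 - 12s vanishes at s = -2, 0, 3.
Second-derivative test with P''(s) = 6s^2 - 4s - 12: P''(-2) = 20 > 0 ⇒ local minimum; P''(0) = -12 < 0 ⇒ local maximum; P''(3) = 30 > 0 ⇒ local minimum.
Thus P has its local maximum at s = 0, with value 2.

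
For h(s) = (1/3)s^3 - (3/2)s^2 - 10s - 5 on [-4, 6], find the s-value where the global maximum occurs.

-2

h'(s) = s^2 - 3s - 10, which vanishes at s = -2 and s = 5.
Candidates: h(-4) = -31/3, h(-2) = 19/3, h(5) = -305/6, h(6) = -47.
So the maximum is h(-2) = 19/3.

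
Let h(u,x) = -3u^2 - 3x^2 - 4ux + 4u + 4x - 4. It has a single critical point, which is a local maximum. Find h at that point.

-12/5

∂h/∂u = -6u - 4x + 4 = 0 and ∂h/∂x = -4u - 6x + 4 = 0, so (u, x) = (2/5, 2/5).
The Hessian has h_{uu} = -6, h_{xx} = -6, h_{ux} = -4, giving D = 20 > 0 with h_{uu} < 0, so the point is a local maximum.
h(2/5, 2/5) = -12/5.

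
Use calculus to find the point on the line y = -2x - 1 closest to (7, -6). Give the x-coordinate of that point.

17/5

Minimize D(x)^2 = (x - 7)^2 + (-2x + 5)^2.
d/dx[D^2] = 2(x - 7) + 2·(-2)·(-2x + 5) = 0 ⇒ x = 17/5.
Then y = -39/5 and the distance is √(81/5) ≈ 4.0249.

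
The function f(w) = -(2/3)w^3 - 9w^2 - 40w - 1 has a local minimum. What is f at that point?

172/3

f'(w) = -2w^2 - 18w - 40 = 0 at w = -5, -4.
Since f''(w) = -4w - 18, we get f''(-5) = 2 > 0 ⇒ local minimum; f''(-4) = -2 < 0 ⇒ local maximum.
The local minimum is f(-5) = 172/3.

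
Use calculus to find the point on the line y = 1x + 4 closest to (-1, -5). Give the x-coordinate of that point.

-5

Minimize D(x)^2 = (x + 1)^2 + (x + 9)^2.
d/dx[D^2] = 2(x + 1) + 2·1·(x + 9) = 0 ⇒ x = -5.
Then y = -1 and the distance is √(32) ≈ 5.6569.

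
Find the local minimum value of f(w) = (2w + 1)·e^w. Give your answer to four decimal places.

By the product rule, f'(w) = (2w + 3)·e^w. Since e^w > 0, the only critical point is w = -3/2.
f''(-3/2) has the same sign as 2 > 0, so this is a local minimum.
f(-3/2) = (-2)·e^(-3/2) ≈ -0.4463.

-0.4463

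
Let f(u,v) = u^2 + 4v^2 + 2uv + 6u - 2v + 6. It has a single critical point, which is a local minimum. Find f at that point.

∂f/∂u = 2u + 2v + 6 = 0 and ∂f/∂v = 2u + 8v - 2 = 0, so (u, v) = (-13/3, 4/3).
The Hessian has f_{uu} = 2, f_{vv} = 8, f_{uv} = 2, giving D = 12 > 0 with f_{uu} > 0, so the point is a local minimum.
f(-13/3, 4/3) = -25/3.

-25/3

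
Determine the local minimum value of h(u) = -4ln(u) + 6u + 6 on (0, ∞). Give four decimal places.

11.6219

h'(u) = -4/u + 6 = 0 gives u = 2/3.
h''(u) = 4/u², which is positive for u > 0, so this is a local minimum.
h(2/3) = -4·ln(2/3) + 4 + 6 ≈ 11.6219.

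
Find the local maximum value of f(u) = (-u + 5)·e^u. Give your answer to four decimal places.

54.5982

f'(u) = (-1)·e^u + (-u + 5)·1·e^u = (-u + 4)·e^u. Since e^u > 0, the only critical point is u = 4.
f''(4) has the same sign as -1 < 0, so this is a local maximum.
f(4) = (1)·e^(4) ≈ 54.5982.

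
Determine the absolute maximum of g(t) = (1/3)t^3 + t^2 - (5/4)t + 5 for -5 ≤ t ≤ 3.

77/4

The derivative is t^2 + 2t - 5/4, which vanishes at t = -5/2 and t = 1/2.
Evaluating at the critical points and endpoints: g(-5) = -65/12,  g(-5/2) = 55/6,  g(1/2) = 14/3,  g(3) = 77/4.
Hence the absolute maximum is 77/4 at t = 3.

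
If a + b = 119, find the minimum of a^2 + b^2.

14161/2

With a + b = 119, a^2 + b^2 = a^2 + (119 − a)^2.
The derivative 2a − 2(119 − a) = 4a − 238 vanishes at a = 119/2; second derivative 4 > 0, a minimum.
The minimum is 2·(119/2)^2 = 14161/2.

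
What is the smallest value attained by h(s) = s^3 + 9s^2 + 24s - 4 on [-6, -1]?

Differentiating, h'(s) = 3s^2 + 18s + 24; which vanishes at s = -4 and s = -2.
Evaluating at the critical points and endpoints: h(-6) = -40,  h(-4) = -20,  h(-2) = -24,  h(-1) = -20.
Hence the absolute minimum is -40 at s = -6.

-40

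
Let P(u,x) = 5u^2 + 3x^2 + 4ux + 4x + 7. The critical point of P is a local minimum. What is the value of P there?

∂P/∂u = 10u + 4x = 0 and ∂P/∂x = 4u + 6x + 4 = 0, so (u, x) = (4/11, -10/11).
The Hessian has P_{uu} = 10, P_{xx} = 6, P_{ux} = 4, giving D = 44 > 0 with P_{uu} > 0, so the point is a local minimum.
P(4/11, -10/11) = 57/11.

57/11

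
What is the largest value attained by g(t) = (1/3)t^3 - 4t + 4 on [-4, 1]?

28/3

g'(t) = t^2 - 4, whose only zero in [-4, 1] is t = -2.
Compare values at every candidate in [-4, 1]: g(-4) = -4/3; g(-2) = 28/3; g(1) = 1/3.
The maximum over the interval is 28/3, attained at t = -2.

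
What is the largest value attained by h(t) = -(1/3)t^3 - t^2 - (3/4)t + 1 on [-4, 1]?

The derivative is -t^2 - 2t - 3/4, which vanishes at t = -3/2 and t = -1/2.
Candidates: h(-4) = 28/3; h(-3/2) = 1; h(-1/2) = 7/6; h(1) = -13/12.
Hence the absolute maximum is 28/3 at t = -4.

28/3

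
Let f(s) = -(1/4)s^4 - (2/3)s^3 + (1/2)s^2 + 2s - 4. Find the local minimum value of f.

Critical points: f'(s) = -s^3 - 2s^2 + s + 2 vanishes at s = -2, -1, 1.
f''(s) = -3s^2 - 4s + 1. f''(-2) = -3 < 0 ⇒ local maximum; f''(-1) = 2 > 0 ⇒ local minimum; f''(1) = -6 < 0 ⇒ local maximum.
Thus f has its local minimum at s = -1, with value -61/12.

-61/12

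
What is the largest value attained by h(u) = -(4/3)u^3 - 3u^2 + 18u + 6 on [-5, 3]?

87/4

The derivative is -4u^2 - 6u + 18, which vanishes at u = -3 and u = 3/2.
Compare values at every candidate in [-5, 3]: h(-5) = 23/3,  h(-3) = -39,  h(3/2) = 87/4,  h(3) = -3.
The maximum over the interval is 87/4, attained at u = 3/2.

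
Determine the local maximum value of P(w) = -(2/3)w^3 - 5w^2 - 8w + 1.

P'(w) = -2w^2 - 10w - 8. Setting P'(w) = 0 gives w ∈ {-4, -1}.
Since P''(w) = -4w - 10, we get P''(-4) = 6 > 0 ⇒ local minimum; P''(-1) = -6 < 0 ⇒ local maximum.
Thus P has its local maximum at w = -1, with value 14/3.

14/3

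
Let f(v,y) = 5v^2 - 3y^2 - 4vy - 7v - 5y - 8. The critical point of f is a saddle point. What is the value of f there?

∂f/∂v = 10v - 4y - 7 = 0 and ∂f/∂y = -4v - 6y - 5 = 0, so (v, y) = (11/38, -39/38).
The Hessian has f_{vv} = 10, f_{yy} = -6, f_{vy} = -4, giving D = -76 < 0, so the point is a saddle point.
f(11/38, -39/38) = -245/38.

-245/38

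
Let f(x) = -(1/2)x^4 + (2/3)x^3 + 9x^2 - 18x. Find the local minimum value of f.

f'(x) = -2x^3 + 2x^2 + 18x - 18 = 0 at x = -3, 1, 3.
Second-derivative test with f''(x) = -6x^2 + 4x + 18: f''(-3) = -48 < 0 ⇒ local maximum; f''(1) = 16 > 0 ⇒ local minimum; f''(3) = -24 < 0 ⇒ local maximum.
So the local minimum value is f(1) = -53/6.

-53/6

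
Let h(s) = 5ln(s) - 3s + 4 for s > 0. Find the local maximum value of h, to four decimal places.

h'(s) = 5/s − 3 = 0 gives s = 5/3.
h''(s) = -5/s², which is negative for s > 0, so this is a local maximum.
h(5/3) = 5·ln(5/3) - 5 + 4 ≈ 1.5541.

1.5541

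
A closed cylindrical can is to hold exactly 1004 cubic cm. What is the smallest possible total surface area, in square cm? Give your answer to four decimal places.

With radius r and height h, πr²h = 1004 so h = 1004/(πr²), and S(r) = 2πr² + 2πrh = 2πr² + 2·1004/r.
S'(r) = 4πr − 2·1004/r² = 0 ⇒ r³ = 1004/(2π), so r ≈ 5.4265 and h = 2r ≈ 10.8530.
S''(r) = 4π + 4·1004/r³ > 0, so this is the minimum; S ≈ 555.0563.

555.0563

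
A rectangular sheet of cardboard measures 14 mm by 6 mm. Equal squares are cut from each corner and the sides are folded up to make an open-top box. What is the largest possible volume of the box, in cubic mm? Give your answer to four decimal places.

With cut size x, the volume is V(x) = x(14 − 2x)(6 − 2x) for 0 < x < 3.
V'(x) = 12x^2 − 80x + 84. Setting V'(x) = 0 gives x ≈ 1.3057 (the root in (0, 3)).
V''(x) = 24x − 80 is negative there, so this is the maximum; V ≈ 50.3888.

50.3888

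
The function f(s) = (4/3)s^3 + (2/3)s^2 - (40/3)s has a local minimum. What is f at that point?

f'(s) = 4s^2 + (4/3)s - 40/3 = 0 at s = -2, 5/3.
Second-derivative test with f''(s) = 8s + 4/3: f''(-2) = -44/3 < 0 ⇒ local maximum; f''(5/3) = 44/3 > 0 ⇒ local minimum.
The local minimum is f(5/3) = -1150/81.

-1150/81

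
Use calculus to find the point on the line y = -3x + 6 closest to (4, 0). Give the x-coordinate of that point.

11/5

Minimize D(x)^2 = (x - 4)^2 + (-3x + 6)^2.
d/dx[D^2] = 2(x - 4) + 2·(-3)·(-3x + 6) = 0 ⇒ x = 11/5.
Then y = -3/5 and the distance is √(18/5) ≈ 1.8974.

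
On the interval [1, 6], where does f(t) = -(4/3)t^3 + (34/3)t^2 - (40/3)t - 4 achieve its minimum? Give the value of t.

The derivative is -4t^2 + (68/3)t - 40/3, whose only zero in [1, 6] is t = 5.
Evaluating at the critical points and endpoints: f(1) = -22/3; f(5) = 46; f(6) = 36.
The minimum over the interval is -22/3, attained at t = 1.

1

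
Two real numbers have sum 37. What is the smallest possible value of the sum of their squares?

1369/2

With a + b = 37, a^2 + b^2 = a^2 + (37 − a)^2.
The derivative 2a − 2(37 − a) = 4a − 74 vanishes at a = 37/2; second derivative 4 > 0, a minimum.
The minimum is 2·(37/2)^2 = 1369/2.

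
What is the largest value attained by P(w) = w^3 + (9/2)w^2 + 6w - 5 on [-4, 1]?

13/2

P'(w) = 3w^2 + 9w + 6, which vanishes at w = -2 and w = -1.
Compare values at every candidate in [-4, 1]: P(-4) = -21; P(-2) = -7; P(-1) = -15/2; P(1) = 13/2.
Hence the absolute maximum is 13/2 at w = 1.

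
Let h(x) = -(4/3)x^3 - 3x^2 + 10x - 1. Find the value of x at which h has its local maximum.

1

Critical points: h'(x) = -4x^2 - 6x + 10 vanishes at x = -5/2, 1.
Second-derivative test with h''(x) = -8x - 6: h''(-5/2) = 14 > 0 ⇒ local minimum; h''(1) = -14 < 0 ⇒ local maximum.
Thus h has its local maximum at x = 1, with value 14/3.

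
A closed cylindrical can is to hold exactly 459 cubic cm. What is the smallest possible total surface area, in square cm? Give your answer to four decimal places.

329.3995

With radius r and height h, πr²h = 459 so h = 459/(πr²), and S(r) = 2πr² + 2πrh = 2πr² + 2·459/r.
S'(r) = 4πr − 2·459/r² = 0 ⇒ r³ = 459/(2π), so r ≈ 4.1803 and h = 2r ≈ 8.3607.
S''(r) = 4π + 4·459/r³ > 0, so this is the minimum; S ≈ 329.3995.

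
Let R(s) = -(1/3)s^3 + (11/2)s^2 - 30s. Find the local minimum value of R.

Critical points: R'(s) = -s^2 + 11s - 30 vanishes at s = 5, 6.
R''(s) = -2s + 11. R''(5) = 1 > 0 ⇒ local minimum; R''(6) = -1 < 0 ⇒ local maximum.
So the local minimum value is R(5) = -325/6.

-325/6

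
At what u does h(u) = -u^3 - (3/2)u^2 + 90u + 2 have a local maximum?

5

Critical points: h'(u) = -3u^2 - 3u + 90 vanishes at u = -6, 5.
Since h''(u) = -6u - 3, we get h''(-6) = 33 > 0 ⇒ local minimum; h''(5) = -33 < 0 ⇒ local maximum.
Thus h has its local maximum at u = 5, with value 579/2.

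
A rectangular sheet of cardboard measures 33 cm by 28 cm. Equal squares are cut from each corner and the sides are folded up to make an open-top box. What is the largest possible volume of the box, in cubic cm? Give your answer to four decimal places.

With cut size x, the volume is V(x) = x(33 − 2x)(28 − 2x) for 0 < x < 14.
V'(x) = 12x^2 − 244x + 924. Setting V'(x) = 0 gives x ≈ 5.0324 (the root in (0, 14)).
V''(x) = 24x − 244 is negative there, so this is the maximum; V ≈ 2070.0647.

2070.0647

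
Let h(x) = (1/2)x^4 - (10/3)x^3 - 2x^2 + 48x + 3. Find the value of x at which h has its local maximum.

h'(x) = 2x^3 - 10x^2 - 4x + 48 = 0 at x = -2, 3, 4.
h''(x) = 6x^2 - 20x - 4. h''(-2) = 60 > 0 ⇒ local minimum; h''(3) = -10 < 0 ⇒ local maximum; h''(4) = 12 > 0 ⇒ local minimum.
The local maximum is h(3) = 159/2.

3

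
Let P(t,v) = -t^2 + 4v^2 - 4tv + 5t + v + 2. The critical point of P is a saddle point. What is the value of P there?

∂P/∂t = -2t - 4v + 5 = 0 and ∂P/∂v = -4t + 8v + 1 = 0, so (t, v) = (11/8, 9/16).
The Hessian has P_{tt} = -2, P_{vv} = 8, P_{tv} = -4, giving D = -32 < 0, so the point is a saddle point.
P(11/8, 9/16) = 183/32.

183/32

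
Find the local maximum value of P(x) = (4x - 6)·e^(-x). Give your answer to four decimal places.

Differentiating with the product rule gives P'(x) = (-4x + 10)·e^(-x). Since e^(-x) > 0, the only critical point is x = 5/2.
P''(5/2) has the same sign as -4 < 0, so this is a local maximum.
P(5/2) = (4)·e^(-5/2) ≈ 0.3283.

0.3283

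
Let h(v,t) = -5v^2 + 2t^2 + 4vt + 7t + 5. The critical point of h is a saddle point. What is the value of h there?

∂h/∂v = -10v + 4t = 0 and ∂h/∂t = 4v + 4t + 7 = 0, so (v, t) = (-1/2, -5/4).
The Hessian has h_{vv} = -10, h_{tt} = 4, h_{vt} = 4, giving D = -56 < 0, so the point is a saddle point.
h(-1/2, -5/4) = 5/8.

5/8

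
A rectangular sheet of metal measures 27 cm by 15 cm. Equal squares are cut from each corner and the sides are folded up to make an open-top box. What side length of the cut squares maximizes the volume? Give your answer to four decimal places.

3.0949

With cut size x, the volume is V(x) = x(27 − 2x)(15 − 2x) for 0 < x < 7.5.
V'(x) = 12x^2 − 168x + 405. Setting V'(x) = 0 gives x ≈ 3.0949 (the root in (0, 7.5)).
V''(x) = 24x − 168 is negative there, so this is the maximum; V ≈ 567.4252.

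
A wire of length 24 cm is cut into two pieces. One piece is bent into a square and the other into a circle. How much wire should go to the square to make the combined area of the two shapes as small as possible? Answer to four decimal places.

13.4424

Let x be the length used for the square. Square side x/4; circle radius (24−x)/(2π).
A(x) = (x/4)² + π·((24−x)/(2π))² = x²/16 + (24−x)²/(4π) for 0 ≤ x ≤ 24. A'(x) = x/8 − (24−x)/(2π) = 0 gives x = 4·24/(π+4) ≈ 13.4424.
A'' = 1/8 + 1/(2π) > 0, so this gives the minimum combined area; x ≈ 13.4424 cm to the square.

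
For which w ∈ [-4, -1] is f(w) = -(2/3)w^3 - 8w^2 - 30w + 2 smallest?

Differentiating, f'(w) = -2w^2 - 16w - 30; whose only zero in [-4, -1] is w = -3.
Compare values at every candidate in [-4, -1]: f(-4) = 110/3,  f(-3) = 38,  f(-1) = 74/3.
The minimum over the interval is 74/3, attained at w = -1.

-1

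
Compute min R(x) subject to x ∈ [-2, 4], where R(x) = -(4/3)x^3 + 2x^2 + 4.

R'(x) = -4x^2 + 4x, which vanishes at x = 0 and x = 1.
Evaluating at the critical points and endpoints: R(-2) = 68/3; R(0) = 4; R(1) = 14/3; R(4) = -148/3.
Hence the absolute minimum is -148/3 at x = 4.

-148/3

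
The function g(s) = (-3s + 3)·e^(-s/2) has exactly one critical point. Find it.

3

By the product rule, g'(s) = ((3/2)s - 9/2)·e^(-s/2). Since e^(-s/2) > 0, the only critical point is s = 3.
g''(3) has the same sign as 3/2 > 0, so this is a local minimum.
g(3) = (-6)·e^(-3/2) ≈ -1.3388.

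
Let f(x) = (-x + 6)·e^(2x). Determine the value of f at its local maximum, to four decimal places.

29937.0709

Differentiating with the product rule gives f'(x) = (-2x + 11)·e^(2x). Since e^(2x) > 0, the only critical point is x = 11/2.
f''(11/2) has the same sign as -2 < 0, so this is a local maximum.
f(11/2) = (1/2)·e^(11) ≈ 29937.0709.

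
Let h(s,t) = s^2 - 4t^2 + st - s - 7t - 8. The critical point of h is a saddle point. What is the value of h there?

-98/17

∂h/∂s = 2s + t - 1 = 0 and ∂h/∂t = s - 8t - 7 = 0, so (s, t) = (15/17, -13/17).
The Hessian has h_{ss} = 2, h_{tt} = -8, h_{st} = 1, giving D = -17 < 0, so the point is a saddle point.
h(15/17, -13/17) = -98/17.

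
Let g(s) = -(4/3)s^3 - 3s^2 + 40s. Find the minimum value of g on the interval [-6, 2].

The derivative is -4s^2 - 6s + 40, whose only zero in [-6, 2] is s = -4.
Evaluating at the critical points and endpoints: g(-6) = -60; g(-4) = -368/3; g(2) = 172/3.
So the minimum is g(-4) = -368/3.

-368/3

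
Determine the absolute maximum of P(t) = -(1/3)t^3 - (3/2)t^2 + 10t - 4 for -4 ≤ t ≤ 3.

P'(t) = -t^2 - 3t + 10, whose only zero in [-4, 3] is t = 2.
Evaluating at the critical points and endpoints: P(-4) = -140/3, P(2) = 22/3, P(3) = 7/2.
The maximum over the interval is 22/3, attained at t = 2.

22/3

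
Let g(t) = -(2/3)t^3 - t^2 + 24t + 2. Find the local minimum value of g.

-202/3

g'(t) = -2t^2 - 2t + 24. Setting g'(t) = 0 gives t ∈ {-4, 3}.
Since g''(t) = -4t - 2, we get g''(-4) = 14 > 0 ⇒ local minimum; g''(3) = -14 < 0 ⇒ local maximum.
The local minimum is g(-4) = -202/3.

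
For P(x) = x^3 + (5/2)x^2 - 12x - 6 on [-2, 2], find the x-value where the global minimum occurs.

P'(x) = 3x^2 + 5x - 12, whose only zero in [-2, 2] is x = 4/3.
Evaluating at the critical points and endpoints: P(-2) = 20, P(4/3) = -410/27, P(2) = -12.
Hence the absolute minimum is -410/27 at x = 4/3.

4/3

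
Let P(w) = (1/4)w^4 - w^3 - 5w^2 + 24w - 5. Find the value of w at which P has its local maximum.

2

P'(w) = w^3 - 3w^2 - 10w + 24 = 0 at w = -3, 2, 4.
Second-derivative test with P''(w) = 3w^2 - 6w - 10: P''(-3) = 35 > 0 ⇒ local minimum; P''(2) = -10 < 0 ⇒ local maximum; P''(4) = 14 > 0 ⇒ local minimum.
So the local maximum value is P(2) = 19.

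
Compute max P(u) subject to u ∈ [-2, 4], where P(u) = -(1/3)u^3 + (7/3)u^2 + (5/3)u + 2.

74/3

Differentiating, P'(u) = -u^2 + (14/3)u + 5/3; whose only zero in [-2, 4] is u = -1/3.
Evaluating at the critical points and endpoints: P(-2) = 32/3; P(-1/3) = 139/81; P(4) = 74/3.
The maximum over the interval is 74/3, attained at u = 4.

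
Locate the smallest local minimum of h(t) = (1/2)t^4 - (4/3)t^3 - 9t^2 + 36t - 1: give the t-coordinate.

-3

h'(t) = 2t^3 - 4t^2 - 18t + 36 = 0 at t = -3, 2, 3.
h''(t) = 6t^2 - 8t - 18. h''(-3) = 60 > 0 ⇒ local minimum; h''(2) = -10 < 0 ⇒ local maximum; h''(3) = 12 > 0 ⇒ local minimum.
Thus h has its smallest local minimum at t = -3, with value -227/2.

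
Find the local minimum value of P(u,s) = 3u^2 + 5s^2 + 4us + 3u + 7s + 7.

∂P/∂u = 6u + 4s + 3 = 0 and ∂P/∂s = 4u + 10s + 7 = 0, so (u, s) = (-1/22, -15/22).
The Hessian has P_{uu} = 6, P_{ss} = 10, P_{us} = 4, giving D = 44 > 0 with P_{uu} > 0, so the point is a local minimum.
P(-1/22, -15/22) = 50/11.

50/11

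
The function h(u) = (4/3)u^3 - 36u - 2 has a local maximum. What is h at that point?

70

h'(u) = 4u^2 - 36 = 0 at u = -3, 3.
Since h''(u) = 8u, we get h''(-3) = -24 < 0 ⇒ local maximum; h''(3) = 24 > 0 ⇒ local minimum.
The local maximum is h(-3) = 70.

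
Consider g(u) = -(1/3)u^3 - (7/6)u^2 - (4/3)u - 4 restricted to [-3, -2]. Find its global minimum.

-10/3

Differentiating, g'(u) = -u^2 - (7/3)u - 4/3; which has no zeros in [-3, -2].
Candidates: g(-3) = -3/2, g(-2) = -10/3.
So the minimum is g(-2) = -10/3.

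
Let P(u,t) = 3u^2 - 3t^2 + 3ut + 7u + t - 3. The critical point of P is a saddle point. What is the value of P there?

-20/3

∂P/∂u = 6u + 3t + 7 = 0 and ∂P/∂t = 3u - 6t + 1 = 0, so (u, t) = (-1, -1/3).
The Hessian has P_{uu} = 6, P_{tt} = -6, P_{ut} = 3, giving D = -45 < 0, so the point is a saddle point.
P(-1, -1/3) = -20/3.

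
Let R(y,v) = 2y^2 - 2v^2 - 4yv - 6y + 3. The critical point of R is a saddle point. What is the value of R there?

3/4

∂R/∂y = 4y - 4v - 6 = 0 and ∂R/∂v = -4y - 4v = 0, so (y, v) = (3/4, -3/4).
The Hessian has R_{yy} = 4, R_{vv} = -4, R_{yv} = -4, giving D = -32 < 0, so the point is a saddle point.
R(3/4, -3/4) = 3/4.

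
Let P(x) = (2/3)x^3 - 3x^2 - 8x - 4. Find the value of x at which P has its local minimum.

P'(x) = 2x^2 - 6x - 8. Setting P'(x) = 0 gives x ∈ {-1, 4}.
P''(x) = 4x - 6. P''(-1) = -10 < 0 ⇒ local maximum; P''(4) = 10 > 0 ⇒ local minimum.
Thus P has its local minimum at x = 4, with value -124/3.

4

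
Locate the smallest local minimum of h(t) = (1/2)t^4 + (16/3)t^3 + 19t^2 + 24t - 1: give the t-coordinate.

-1

h'(t) = 2t^3 + 16t^2 + 38t + 24. Setting h'(t) = 0 gives t ∈ {-4, -3, -1}.
Second-derivative test with h''(t) = 6t^2 + 32t + 38: h''(-4) = 6 > 0 ⇒ local minimum; h''(-3) = -4 < 0 ⇒ local maximum; h''(-1) = 12 > 0 ⇒ local minimum.
So the smallest local minimum value is h(-1) = -65/6.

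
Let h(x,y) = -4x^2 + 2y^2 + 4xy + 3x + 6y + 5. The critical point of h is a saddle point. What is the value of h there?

∂h/∂x = -8x + 4y + 3 = 0 and ∂h/∂y = 4x + 4y + 6 = 0, so (x, y) = (-1/4, -5/4).
The Hessian has h_{xx} = -8, h_{yy} = 4, h_{xy} = 4, giving D = -48 < 0, so the point is a saddle point.
h(-1/4, -5/4) = 7/8.

7/8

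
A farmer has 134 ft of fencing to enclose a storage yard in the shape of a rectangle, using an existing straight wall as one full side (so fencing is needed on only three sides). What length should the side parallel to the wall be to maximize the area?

Let the sides perpendicular to the wall have length x and the parallel side y, so 2x + y = 134 and the area is A = xy = x(134 − 2x).
A'(x) = 134 − 4x = 0 gives x = 67/2, and A''(x) = −4 < 0 confirms a maximum.
Then y = 134 − 2·67/2 = 67 and A = 4489/2.

67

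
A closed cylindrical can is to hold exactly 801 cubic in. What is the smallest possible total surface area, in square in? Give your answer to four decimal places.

477.4592

With radius r and height h, πr²h = 801 so h = 801/(πr²), and S(r) = 2πr² + 2πrh = 2πr² + 2·801/r.
S'(r) = 4πr − 2·801/r² = 0 ⇒ r³ = 801/(2π), so r ≈ 5.0329 and h = 2r ≈ 10.0658.
S''(r) = 4π + 4·801/r³ > 0, so this is the minimum; S ≈ 477.4592.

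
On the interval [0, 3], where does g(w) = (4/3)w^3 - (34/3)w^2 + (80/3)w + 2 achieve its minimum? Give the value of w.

g'(w) = 4w^2 - (68/3)w + 80/3, whose only zero in [0, 3] is w = 5/3.
Evaluating at the critical points and endpoints: g(0) = 2, g(5/3) = 1712/81, g(3) = 16.
Hence the absolute minimum is 2 at w = 0.

0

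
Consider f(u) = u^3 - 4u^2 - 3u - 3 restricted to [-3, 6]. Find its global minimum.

-57

Differentiating, f'(u) = 3u^2 - 8u - 3; which vanishes at u = -1/3 and u = 3.
Evaluating at the critical points and endpoints: f(-3) = -57, f(-1/3) = -67/27, f(3) = -21, f(6) = 51.
Hence the absolute minimum is -57 at u = -3.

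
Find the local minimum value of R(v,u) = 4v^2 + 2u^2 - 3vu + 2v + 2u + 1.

-13/23

∂R/∂v = 8v - 3u + 2 = 0 and ∂R/∂u = -3v + 4u + 2 = 0, so (v, u) = (-14/23, -22/23).
The Hessian has R_{vv} = 8, R_{uu} = 4, R_{vu} = -3, giving D = 23 > 0 with R_{vv} > 0, so the point is a local minimum.
R(-14/23, -22/23) = -13/23.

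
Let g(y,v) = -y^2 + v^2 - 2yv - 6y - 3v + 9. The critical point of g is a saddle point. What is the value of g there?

∂g/∂y = -2y - 2v - 6 = 0 and ∂g/∂v = -2y + 2v - 3 = 0, so (y, v) = (-9/4, -3/4).
The Hessian has g_{yy} = -2, g_{vv} = 2, g_{yv} = -2, giving D = -8 < 0, so the point is a saddle point.
g(-9/4, -3/4) = 135/8.

135/8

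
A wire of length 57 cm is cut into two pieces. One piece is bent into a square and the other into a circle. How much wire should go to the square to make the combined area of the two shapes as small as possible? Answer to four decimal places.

31.9257

Let x be the length used for the square. Square side x/4; circle radius (57−x)/(2π).
A(x) = (x/4)² + π·((57−x)/(2π))² = x²/16 + (57−x)²/(4π) for 0 ≤ x ≤ 57. A'(x) = x/8 − (57−x)/(2π) = 0 gives x = 4·57/(π+4) ≈ 31.9257.
A'' = 1/8 + 1/(2π) > 0, so this gives the minimum combined area; x ≈ 31.9257 cm to the square.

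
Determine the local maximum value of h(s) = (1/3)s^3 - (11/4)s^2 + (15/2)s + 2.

Critical points: h'(s) = s^2 - (11/2)s + 15/2 vanishes at s = 5/2, 3.
h''(s) = 2s - 11/2. h''(5/2) = -1/2 < 0 ⇒ local maximum; h''(3) = 1/2 > 0 ⇒ local minimum.
So the local maximum value is h(5/2) = 421/48.

421/48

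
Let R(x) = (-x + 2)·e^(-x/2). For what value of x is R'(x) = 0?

4

Differentiating with the product rule gives R'(x) = ((1/2)x - 2)·e^(-x/2). Since e^(-x/2) > 0, the only critical point is x = 4.
R''(4) has the same sign as 1/2 > 0, so this is a local minimum.
R(4) = (-2)·e^(-2) ≈ -0.2707.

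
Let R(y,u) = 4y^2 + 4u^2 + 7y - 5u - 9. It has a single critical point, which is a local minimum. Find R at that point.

∂R/∂y = 8y + 7 = 0 and ∂R/∂u = 8u - 5 = 0, so (y, u) = (-7/8, 5/8).
The Hessian has R_{yy} = 8, R_{uu} = 8, R_{yu} = 0, giving D = 64 > 0 with R_{yy} > 0, so the point is a local minimum.
R(-7/8, 5/8) = -109/8.

-109/8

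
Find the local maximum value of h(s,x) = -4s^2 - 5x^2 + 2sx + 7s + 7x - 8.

∂h/∂s = -8s + 2x + 7 = 0 and ∂h/∂x = 2s - 10x + 7 = 0, so (s, x) = (21/19, 35/38).
The Hessian has h_{ss} = -8, h_{xx} = -10, h_{sx} = 2, giving D = 76 > 0 with h_{ss} < 0, so the point is a local maximum.
h(21/19, 35/38) = -69/76.

-69/76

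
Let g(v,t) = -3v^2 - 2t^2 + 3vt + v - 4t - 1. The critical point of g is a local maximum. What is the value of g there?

∂g/∂v = -6v + 3t + 1 = 0 and ∂g/∂t = 3v - 4t - 4 = 0, so (v, t) = (-8/15, -7/5).
The Hessian has g_{vv} = -6, g_{tt} = -4, g_{vt} = 3, giving D = 15 > 0 with g_{vv} < 0, so the point is a local maximum.
g(-8/15, -7/5) = 23/15.

23/15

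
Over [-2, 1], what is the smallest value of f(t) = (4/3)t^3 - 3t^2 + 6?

-50/3

f'(t) = 4t^2 - 6t, whose only zero in [-2, 1] is t = 0.
Candidates: f(-2) = -50/3, f(0) = 6, f(1) = 13/3.
Hence the absolute minimum is -50/3 at t = -2.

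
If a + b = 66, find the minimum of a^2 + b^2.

With a + b = 66, a^2 + b^2 = a^2 + (66 − a)^2.
The derivative 2a − 2(66 − a) = 4a − 132 vanishes at a = 33; second derivative 4 > 0, a minimum.
The minimum is 2·(33)^2 = 2178.

2178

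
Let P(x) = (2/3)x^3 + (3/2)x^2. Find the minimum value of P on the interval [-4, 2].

Differentiating, P'(x) = 2x^2 + 3x; which vanishes at x = -3/2 and x = 0.
Candidates: P(-4) = -56/3,  P(-3/2) = 9/8,  P(0) = 0,  P(2) = 34/3.
So the minimum is P(-4) = -56/3.

-56/3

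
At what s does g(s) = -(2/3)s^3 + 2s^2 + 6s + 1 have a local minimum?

-1

g'(s) = -2s^2 + 4s + 6. Setting g'(s) = 0 gives s ∈ {-1, 3}.
Since g''(s) = -4s + 4, we get g''(-1) = 8 > 0 ⇒ local minimum; g''(3) = -8 < 0 ⇒ local maximum.
The local minimum is g(-1) = -7/3.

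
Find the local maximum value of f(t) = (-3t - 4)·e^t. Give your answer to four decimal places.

0.2909

f'(t) = (-3)·e^t + (-3t - 4)·1·e^t = (-3t - 7)·e^t. Since e^t > 0, the only critical point is t = -7/3.
f''(-7/3) has the same sign as -3 < 0, so this is a local maximum.
f(-7/3) = (3)·e^(-7/3) ≈ 0.2909.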